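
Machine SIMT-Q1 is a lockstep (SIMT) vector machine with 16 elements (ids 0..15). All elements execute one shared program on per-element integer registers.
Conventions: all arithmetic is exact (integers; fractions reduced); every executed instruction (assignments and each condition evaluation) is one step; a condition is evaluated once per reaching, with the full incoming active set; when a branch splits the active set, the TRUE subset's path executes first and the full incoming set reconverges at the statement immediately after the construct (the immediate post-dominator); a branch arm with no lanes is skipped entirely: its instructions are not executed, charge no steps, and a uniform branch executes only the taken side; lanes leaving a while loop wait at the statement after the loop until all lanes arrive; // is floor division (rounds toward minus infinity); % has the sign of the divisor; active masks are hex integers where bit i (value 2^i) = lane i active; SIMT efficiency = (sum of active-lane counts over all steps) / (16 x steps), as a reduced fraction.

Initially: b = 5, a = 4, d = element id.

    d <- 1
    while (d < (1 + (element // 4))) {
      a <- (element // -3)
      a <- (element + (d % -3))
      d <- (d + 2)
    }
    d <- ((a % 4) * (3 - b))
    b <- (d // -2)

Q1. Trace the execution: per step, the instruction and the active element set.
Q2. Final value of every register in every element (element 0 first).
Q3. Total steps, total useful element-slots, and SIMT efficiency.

step 0: d <- 1                       0xffff
step 1: eval (d < (1 + (element // 4))) 0xffff
step 2: a <- (element // -3)         0xfff0
step 3: a <- (element + (d % -3))    0xfff0
step 4: d <- (d + 2)                 0xfff0
step 5: eval (d < (1 + (element // 4))) 0xfff0
step 6: a <- (element // -3)         0xf000
step 7: a <- (element + (d % -3))    0xf000
step 8: d <- (d + 2)                 0xf000
step 9: eval (d < (1 + (element // 4))) 0xf000
step 10: d <- ((a % 4) * (3 - b))     0xffff
step 11: b <- (d // -2)               0xffff

Answer: 12 steps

b: 0,0,0,0,2,3,0,1,2,3,0,1,0,1,2,3
a: 4,4,4,4,2,3,4,5,6,7,8,9,12,13,14,15
d: 0,0,0,0,-4,-6,0,-2,-4,-6,0,-2,0,-2,-4,-6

steps = 12; useful = 128; efficiency = 128/192 = 2/3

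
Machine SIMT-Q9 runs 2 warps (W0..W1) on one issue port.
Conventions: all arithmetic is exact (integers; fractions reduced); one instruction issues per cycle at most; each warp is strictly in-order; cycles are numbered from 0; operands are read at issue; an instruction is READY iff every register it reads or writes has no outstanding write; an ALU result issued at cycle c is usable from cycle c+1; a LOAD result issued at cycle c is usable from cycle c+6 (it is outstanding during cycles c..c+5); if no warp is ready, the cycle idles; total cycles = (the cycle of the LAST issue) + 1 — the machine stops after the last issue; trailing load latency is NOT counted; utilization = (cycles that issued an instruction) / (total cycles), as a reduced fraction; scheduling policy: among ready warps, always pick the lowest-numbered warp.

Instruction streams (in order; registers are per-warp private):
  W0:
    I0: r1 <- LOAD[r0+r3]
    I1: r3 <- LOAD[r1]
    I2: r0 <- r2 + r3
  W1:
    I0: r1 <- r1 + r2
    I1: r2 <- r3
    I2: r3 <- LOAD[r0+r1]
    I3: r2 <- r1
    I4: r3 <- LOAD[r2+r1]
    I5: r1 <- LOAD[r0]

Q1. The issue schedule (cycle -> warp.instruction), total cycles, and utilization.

cycle 0: W0.I0
cycle 1: W1.I0
cycle 2: W1.I1
cycle 3: W1.I2
cycle 4: W1.I3
cycle 5: idle
cycle 6: W0.I1
cycle 7: idle
cycle 8: idle
cycle 9: W1.I4
cycle 10: W1.I5
cycle 11: idle
cycle 12: W0.I2

Answer: 13 cycles, utilization 9/13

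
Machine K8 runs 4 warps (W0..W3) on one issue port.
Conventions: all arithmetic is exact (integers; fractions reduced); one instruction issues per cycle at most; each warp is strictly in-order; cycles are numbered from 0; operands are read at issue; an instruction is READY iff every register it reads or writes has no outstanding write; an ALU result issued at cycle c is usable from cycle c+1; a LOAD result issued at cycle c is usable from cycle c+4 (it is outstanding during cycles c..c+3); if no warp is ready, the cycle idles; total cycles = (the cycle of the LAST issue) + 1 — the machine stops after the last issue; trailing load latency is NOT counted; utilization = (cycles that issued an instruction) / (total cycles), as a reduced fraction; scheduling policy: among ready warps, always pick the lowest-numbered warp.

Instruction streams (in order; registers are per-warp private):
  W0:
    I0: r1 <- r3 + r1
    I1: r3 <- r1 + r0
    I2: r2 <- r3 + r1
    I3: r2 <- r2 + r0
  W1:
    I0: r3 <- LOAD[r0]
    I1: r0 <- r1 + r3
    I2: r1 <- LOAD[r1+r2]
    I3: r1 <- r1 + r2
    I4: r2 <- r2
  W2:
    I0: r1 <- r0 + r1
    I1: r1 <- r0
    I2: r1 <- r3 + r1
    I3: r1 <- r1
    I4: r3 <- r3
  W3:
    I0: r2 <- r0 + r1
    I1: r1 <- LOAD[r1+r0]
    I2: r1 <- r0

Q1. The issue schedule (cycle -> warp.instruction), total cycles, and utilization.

cycle 0: W0.I0
cycle 1: W0.I1
cycle 2: W0.I2
cycle 3: W0.I3
cycle 4: W1.I0
cycle 5: W2.I0
cycle 6: W2.I1
cycle 7: W2.I2
cycle 8: W1.I1
cycle 9: W1.I2
cycle 10: W2.I3
cycle 11: W2.I4
cycle 12: W3.I0
cycle 13: W1.I3
cycle 14: W1.I4
cycle 15: W3.I1
cycle 16: idle
cycle 17: idle
cycle 18: idle
cycle 19: W3.I2

Answer: 20 cycles, utilization 17/20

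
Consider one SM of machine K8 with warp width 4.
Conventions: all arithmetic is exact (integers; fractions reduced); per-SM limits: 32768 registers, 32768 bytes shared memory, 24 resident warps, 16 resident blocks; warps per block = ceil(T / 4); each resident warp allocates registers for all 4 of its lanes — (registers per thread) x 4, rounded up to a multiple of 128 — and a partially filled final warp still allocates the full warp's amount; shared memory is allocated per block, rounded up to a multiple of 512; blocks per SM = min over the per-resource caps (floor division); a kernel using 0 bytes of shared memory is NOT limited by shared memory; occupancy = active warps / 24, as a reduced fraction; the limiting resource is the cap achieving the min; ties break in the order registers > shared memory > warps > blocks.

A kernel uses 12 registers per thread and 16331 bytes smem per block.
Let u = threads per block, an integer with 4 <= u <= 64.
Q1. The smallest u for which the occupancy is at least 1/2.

Answer: u = 21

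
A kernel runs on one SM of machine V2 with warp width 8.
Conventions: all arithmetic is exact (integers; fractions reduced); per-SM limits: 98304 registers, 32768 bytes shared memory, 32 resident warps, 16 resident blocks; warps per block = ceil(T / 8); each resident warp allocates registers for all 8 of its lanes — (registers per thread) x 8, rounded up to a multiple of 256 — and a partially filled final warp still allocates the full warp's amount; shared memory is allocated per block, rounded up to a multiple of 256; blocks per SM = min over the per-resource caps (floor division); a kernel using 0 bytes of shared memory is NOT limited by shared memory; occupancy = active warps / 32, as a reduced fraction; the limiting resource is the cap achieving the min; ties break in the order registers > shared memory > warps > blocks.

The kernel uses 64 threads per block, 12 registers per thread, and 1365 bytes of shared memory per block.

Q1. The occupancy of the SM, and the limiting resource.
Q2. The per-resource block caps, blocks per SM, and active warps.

Answer: occupancy 1, limited by warps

registers: 48 blocks
shared memory: 21 blocks
warps: 4 blocks
blocks: 16 blocks

Answer: 4 blocks, 32 active warps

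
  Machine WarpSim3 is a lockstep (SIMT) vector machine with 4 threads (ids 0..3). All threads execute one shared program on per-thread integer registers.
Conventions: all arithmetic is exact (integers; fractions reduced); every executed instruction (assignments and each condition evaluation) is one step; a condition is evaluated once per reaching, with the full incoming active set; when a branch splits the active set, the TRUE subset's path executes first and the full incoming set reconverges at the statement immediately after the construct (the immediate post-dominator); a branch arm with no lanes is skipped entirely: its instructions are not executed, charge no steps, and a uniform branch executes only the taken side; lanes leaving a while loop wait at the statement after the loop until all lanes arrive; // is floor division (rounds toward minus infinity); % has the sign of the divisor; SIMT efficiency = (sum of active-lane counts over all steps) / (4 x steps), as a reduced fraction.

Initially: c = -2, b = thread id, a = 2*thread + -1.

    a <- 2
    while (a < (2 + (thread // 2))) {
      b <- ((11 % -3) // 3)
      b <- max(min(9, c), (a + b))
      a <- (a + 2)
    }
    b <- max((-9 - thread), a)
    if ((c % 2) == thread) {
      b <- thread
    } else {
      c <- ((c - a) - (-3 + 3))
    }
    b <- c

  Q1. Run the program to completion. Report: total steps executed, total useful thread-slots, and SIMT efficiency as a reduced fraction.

Answer: 11 steps, 32 useful, 8/11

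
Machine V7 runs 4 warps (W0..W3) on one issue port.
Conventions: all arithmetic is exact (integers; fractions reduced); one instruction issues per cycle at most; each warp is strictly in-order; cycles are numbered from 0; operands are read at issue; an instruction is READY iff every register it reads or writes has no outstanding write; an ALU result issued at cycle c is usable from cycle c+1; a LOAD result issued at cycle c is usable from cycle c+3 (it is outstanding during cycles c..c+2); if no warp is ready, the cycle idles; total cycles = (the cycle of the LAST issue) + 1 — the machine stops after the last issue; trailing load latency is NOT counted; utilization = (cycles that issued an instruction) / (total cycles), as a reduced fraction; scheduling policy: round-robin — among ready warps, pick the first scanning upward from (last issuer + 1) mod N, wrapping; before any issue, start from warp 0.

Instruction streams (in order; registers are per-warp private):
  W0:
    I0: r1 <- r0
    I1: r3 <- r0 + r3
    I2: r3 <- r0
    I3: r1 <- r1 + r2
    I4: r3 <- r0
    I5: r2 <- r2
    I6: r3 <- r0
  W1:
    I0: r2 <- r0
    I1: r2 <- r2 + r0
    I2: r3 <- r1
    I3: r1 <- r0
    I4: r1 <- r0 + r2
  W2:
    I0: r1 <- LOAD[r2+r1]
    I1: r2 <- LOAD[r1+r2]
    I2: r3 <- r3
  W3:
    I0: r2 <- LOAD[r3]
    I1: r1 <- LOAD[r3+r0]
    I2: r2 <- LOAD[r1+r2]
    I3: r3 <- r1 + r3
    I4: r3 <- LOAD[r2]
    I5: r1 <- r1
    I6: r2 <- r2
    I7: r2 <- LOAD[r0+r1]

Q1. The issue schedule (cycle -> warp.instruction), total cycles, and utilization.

cycle 0: W0.I0
cycle 1: W1.I0
cycle 2: W2.I0
cycle 3: W3.I0
cycle 4: W0.I1
cycle 5: W1.I1
cycle 6: W2.I1
cycle 7: W3.I1
cycle 8: W0.I2
cycle 9: W1.I2
cycle 10: W2.I2
cycle 11: W3.I2
cycle 12: W0.I3
cycle 13: W1.I3
cycle 14: W3.I3
cycle 15: W0.I4
cycle 16: W1.I4
cycle 17: W3.I4
cycle 18: W0.I5
cycle 19: W3.I5
cycle 20: W0.I6
cycle 21: W3.I6
cycle 22: W3.I7

Answer: 23 cycles, utilization 1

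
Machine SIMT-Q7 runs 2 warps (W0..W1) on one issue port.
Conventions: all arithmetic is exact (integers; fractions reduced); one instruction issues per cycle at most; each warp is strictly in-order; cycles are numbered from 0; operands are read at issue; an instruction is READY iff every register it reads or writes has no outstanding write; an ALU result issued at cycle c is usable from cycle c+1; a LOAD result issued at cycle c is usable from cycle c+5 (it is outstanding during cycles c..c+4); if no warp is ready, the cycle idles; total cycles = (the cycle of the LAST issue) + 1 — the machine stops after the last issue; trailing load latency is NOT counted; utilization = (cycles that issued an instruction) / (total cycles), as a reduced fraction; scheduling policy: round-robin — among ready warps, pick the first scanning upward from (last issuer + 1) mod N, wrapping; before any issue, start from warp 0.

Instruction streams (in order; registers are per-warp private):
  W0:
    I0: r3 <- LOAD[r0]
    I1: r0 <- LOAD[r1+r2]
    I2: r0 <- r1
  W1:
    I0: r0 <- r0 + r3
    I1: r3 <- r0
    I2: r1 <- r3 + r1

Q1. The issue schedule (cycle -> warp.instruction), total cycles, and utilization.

cycle 0: W0.I0
cycle 1: W1.I0
cycle 2: W0.I1
cycle 3: W1.I1
cycle 4: W1.I2
cycle 5: idle
cycle 6: idle
cycle 7: W0.I2

Answer: 8 cycles, utilization 3/4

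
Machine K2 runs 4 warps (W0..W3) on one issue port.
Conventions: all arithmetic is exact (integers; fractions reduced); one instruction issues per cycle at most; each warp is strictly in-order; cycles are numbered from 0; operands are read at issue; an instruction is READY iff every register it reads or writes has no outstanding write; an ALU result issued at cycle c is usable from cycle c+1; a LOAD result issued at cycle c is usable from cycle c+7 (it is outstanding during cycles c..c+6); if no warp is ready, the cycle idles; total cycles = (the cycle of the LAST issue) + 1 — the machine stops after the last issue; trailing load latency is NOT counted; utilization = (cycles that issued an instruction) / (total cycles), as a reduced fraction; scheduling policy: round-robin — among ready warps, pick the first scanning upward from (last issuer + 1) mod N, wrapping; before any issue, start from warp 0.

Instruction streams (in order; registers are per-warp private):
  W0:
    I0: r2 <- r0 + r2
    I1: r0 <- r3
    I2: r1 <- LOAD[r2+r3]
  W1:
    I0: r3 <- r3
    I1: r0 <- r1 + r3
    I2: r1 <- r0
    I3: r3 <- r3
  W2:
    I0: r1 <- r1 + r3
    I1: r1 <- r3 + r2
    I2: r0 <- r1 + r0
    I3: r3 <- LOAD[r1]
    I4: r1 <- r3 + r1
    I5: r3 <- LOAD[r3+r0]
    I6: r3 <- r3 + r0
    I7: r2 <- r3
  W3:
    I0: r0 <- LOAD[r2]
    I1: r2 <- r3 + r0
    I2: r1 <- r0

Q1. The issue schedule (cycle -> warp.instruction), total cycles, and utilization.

cycle 0: W0.I0
cycle 1: W1.I0
cycle 2: W2.I0
cycle 3: W3.I0
cycle 4: W0.I1
cycle 5: W1.I1
cycle 6: W2.I1
cycle 7: W0.I2
cycle 8: W1.I2
cycle 9: W2.I2
cycle 10: W3.I1
cycle 11: W1.I3
cycle 12: W2.I3
cycle 13: W3.I2
cycle 14: idle
cycle 15: idle
cycle 16: idle
cycle 17: idle
cycle 18: idle
cycle 19: W2.I4
cycle 20: W2.I5
cycle 21: idle
cycle 22: idle
cycle 23: idle
cycle 24: idle
cycle 25: idle
cycle 26: idle
cycle 27: W2.I6
cycle 28: W2.I7

Answer: 29 cycles, utilization 18/29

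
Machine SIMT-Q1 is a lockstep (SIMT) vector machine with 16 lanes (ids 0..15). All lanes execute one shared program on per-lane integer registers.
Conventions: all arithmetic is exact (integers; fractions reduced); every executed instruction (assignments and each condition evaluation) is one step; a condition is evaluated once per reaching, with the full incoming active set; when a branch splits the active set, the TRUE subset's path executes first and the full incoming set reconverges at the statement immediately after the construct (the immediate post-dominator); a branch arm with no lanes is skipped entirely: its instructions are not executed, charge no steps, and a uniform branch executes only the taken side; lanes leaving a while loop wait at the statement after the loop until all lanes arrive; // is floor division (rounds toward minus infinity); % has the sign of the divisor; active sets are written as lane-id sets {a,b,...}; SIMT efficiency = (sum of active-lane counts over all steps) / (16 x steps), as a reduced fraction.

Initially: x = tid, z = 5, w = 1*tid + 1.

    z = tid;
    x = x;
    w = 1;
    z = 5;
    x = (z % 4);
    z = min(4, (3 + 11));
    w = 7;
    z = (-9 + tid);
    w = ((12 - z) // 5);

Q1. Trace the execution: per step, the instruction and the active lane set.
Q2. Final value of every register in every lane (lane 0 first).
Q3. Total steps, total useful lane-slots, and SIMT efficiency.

step 0: z <- tid                     {0,1,2,3,4,5,6,7,8,9,10,11,12,13,14,15}
step 1: x <- x                       {0,1,2,3,4,5,6,7,8,9,10,11,12,13,14,15}
step 2: w <- 1                       {0,1,2,3,4,5,6,7,8,9,10,11,12,13,14,15}
step 3: z <- 5                       {0,1,2,3,4,5,6,7,8,9,10,11,12,13,14,15}
step 4: x <- (z % 4)                 {0,1,2,3,4,5,6,7,8,9,10,11,12,13,14,15}
step 5: z <- min(4, (3 + 11))        {0,1,2,3,4,5,6,7,8,9,10,11,12,13,14,15}
step 6: w <- 7                       {0,1,2,3,4,5,6,7,8,9,10,11,12,13,14,15}
step 7: z <- (-9 + tid)              {0,1,2,3,4,5,6,7,8,9,10,11,12,13,14,15}
step 8: w <- ((12 - z) // 5)         {0,1,2,3,4,5,6,7,8,9,10,11,12,13,14,15}

Answer: 9 steps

x: 1,1,1,1,1,1,1,1,1,1,1,1,1,1,1,1
z: -9,-8,-7,-6,-5,-4,-3,-2,-1,0,1,2,3,4,5,6
w: 4,4,3,3,3,3,3,2,2,2,2,2,1,1,1,1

steps = 9; useful = 144; efficiency = 144/144 = 1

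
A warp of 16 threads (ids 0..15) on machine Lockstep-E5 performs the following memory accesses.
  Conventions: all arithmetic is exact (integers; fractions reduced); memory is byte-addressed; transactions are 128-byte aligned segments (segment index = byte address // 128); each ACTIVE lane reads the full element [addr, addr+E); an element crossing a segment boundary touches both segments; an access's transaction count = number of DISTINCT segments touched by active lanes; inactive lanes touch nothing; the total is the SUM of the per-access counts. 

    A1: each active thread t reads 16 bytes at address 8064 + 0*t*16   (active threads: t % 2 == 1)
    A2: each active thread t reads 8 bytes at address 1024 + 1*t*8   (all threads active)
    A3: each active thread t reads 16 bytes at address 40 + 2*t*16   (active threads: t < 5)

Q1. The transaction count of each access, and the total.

A1: 1 transaction
A2: 1 transaction
A3: 2 transactions

Answer: 1,1,2; total 4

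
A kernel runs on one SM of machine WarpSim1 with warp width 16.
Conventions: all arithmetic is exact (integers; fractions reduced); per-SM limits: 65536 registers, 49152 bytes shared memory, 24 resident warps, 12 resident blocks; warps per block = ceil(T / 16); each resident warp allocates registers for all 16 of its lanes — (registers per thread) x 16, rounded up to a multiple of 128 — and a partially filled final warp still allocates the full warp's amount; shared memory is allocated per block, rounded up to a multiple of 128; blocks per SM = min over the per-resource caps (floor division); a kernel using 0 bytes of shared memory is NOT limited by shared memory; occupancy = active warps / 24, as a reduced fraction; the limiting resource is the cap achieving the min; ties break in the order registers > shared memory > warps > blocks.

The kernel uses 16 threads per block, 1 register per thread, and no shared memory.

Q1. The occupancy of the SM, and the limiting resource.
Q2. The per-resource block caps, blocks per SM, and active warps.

Answer: occupancy 1/2, limited by blocks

registers: 512 blocks
shared memory: no limit (kernel uses none)
warps: 24 blocks
blocks: 12 blocks

Answer: 12 blocks, 12 active warps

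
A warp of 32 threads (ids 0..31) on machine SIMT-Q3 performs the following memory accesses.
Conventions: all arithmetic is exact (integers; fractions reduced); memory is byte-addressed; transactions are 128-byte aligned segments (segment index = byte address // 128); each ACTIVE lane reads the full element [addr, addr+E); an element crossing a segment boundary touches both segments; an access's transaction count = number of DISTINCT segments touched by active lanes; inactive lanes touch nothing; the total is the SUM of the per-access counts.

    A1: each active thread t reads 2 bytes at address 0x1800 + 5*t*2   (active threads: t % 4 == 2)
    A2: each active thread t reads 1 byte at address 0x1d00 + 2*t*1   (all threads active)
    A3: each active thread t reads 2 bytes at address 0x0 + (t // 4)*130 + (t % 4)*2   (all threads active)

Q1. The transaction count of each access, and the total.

A1: 3 transactions
A2: 1 transaction
A3: 8 transactions

Answer: 3,1,8; total 12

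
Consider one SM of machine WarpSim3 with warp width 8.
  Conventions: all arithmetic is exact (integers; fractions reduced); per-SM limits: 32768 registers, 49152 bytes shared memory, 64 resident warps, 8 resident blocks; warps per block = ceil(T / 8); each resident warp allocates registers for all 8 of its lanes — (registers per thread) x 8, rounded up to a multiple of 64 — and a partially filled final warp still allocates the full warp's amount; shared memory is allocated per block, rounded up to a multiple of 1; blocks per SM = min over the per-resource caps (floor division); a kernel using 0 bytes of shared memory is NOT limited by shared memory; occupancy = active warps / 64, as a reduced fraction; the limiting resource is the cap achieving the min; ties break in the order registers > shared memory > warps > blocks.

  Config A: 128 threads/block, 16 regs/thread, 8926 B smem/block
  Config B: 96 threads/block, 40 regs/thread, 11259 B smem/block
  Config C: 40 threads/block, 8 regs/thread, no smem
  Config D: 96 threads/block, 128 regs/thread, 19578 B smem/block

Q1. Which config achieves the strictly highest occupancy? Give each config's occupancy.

occupancies: A 1, B 3/4, C 5/8, D 3/8

Answer: A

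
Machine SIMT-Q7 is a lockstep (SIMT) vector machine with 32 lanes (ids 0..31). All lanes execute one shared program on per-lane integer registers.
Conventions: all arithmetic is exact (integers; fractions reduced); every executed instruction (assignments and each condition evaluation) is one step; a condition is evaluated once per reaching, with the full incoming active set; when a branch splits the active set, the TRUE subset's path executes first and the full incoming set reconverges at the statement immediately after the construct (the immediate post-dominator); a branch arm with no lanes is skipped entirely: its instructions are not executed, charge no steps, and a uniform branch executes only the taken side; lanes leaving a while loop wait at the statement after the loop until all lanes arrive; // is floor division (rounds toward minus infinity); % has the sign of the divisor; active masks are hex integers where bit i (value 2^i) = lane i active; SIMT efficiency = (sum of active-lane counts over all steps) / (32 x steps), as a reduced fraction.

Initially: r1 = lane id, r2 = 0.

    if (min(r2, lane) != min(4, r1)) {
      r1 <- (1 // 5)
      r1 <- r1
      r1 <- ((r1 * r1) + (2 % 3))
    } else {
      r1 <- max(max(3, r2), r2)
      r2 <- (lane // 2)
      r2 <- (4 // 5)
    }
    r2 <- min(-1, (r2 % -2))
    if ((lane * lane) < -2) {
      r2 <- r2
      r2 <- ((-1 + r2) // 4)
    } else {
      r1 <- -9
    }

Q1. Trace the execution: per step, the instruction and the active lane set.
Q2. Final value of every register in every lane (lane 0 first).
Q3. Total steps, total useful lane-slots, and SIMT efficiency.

step 0: eval (min(r2, lane) != min(4, r1)) 0xffffffff
step 1: r1 <- (1 // 5)               0xfffffffe
step 2: r1 <- r1                     0xfffffffe
step 3: r1 <- ((r1 * r1) + (2 % 3))  0xfffffffe
step 4: r1 <- max(max(3, r2), r2)    0x00000001
step 5: r2 <- (lane // 2)            0x00000001
step 6: r2 <- (4 // 5)               0x00000001
step 7: r2 <- min(-1, (r2 % -2))     0xffffffff
step 8: eval ((lane * lane) < -2)    0xffffffff
step 9: r1 <- -9                     0xffffffff

Answer: 10 steps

r1: -9,-9,-9,-9,-9,-9,-9,-9,-9,-9,-9,-9,-9,-9,-9,-9,-9,-9,-9,-9,-9,-9,-9,-9,-9,-9,-9,-9,-9,-9,-9,-9
r2: -1,-1,-1,-1,-1,-1,-1,-1,-1,-1,-1,-1,-1,-1,-1,-1,-1,-1,-1,-1,-1,-1,-1,-1,-1,-1,-1,-1,-1,-1,-1,-1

steps = 10; useful = 224; efficiency = 224/320 = 7/10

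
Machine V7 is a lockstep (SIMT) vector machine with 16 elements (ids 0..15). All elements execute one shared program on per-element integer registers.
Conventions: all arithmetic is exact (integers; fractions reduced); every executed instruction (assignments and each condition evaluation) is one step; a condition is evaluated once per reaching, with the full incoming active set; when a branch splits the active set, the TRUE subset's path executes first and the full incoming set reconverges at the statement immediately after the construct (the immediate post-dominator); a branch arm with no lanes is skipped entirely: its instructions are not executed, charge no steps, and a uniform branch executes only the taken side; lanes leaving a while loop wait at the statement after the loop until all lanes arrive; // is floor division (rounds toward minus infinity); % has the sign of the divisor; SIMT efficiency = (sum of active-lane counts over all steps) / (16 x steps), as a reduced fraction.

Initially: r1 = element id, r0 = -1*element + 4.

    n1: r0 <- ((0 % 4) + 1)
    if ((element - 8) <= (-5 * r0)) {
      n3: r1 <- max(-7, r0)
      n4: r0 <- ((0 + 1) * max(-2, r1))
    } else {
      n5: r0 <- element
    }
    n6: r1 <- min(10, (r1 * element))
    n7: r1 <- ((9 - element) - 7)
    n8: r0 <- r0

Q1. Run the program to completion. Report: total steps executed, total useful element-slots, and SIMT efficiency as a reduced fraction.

Answer: 8 steps, 100 useful, 25/32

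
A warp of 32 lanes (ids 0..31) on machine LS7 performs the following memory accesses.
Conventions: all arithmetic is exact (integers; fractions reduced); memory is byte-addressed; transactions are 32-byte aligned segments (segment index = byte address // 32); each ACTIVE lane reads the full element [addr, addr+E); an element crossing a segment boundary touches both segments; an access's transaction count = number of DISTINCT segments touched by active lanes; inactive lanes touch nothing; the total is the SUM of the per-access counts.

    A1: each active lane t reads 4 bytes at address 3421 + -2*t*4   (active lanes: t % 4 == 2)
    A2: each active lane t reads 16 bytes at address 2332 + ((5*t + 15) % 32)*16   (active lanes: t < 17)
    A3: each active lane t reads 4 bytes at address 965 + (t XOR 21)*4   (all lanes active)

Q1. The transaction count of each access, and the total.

A1: 8 transactions
A2: 16 transactions
A3: 5 transactions

Answer: 8,16,5; total 29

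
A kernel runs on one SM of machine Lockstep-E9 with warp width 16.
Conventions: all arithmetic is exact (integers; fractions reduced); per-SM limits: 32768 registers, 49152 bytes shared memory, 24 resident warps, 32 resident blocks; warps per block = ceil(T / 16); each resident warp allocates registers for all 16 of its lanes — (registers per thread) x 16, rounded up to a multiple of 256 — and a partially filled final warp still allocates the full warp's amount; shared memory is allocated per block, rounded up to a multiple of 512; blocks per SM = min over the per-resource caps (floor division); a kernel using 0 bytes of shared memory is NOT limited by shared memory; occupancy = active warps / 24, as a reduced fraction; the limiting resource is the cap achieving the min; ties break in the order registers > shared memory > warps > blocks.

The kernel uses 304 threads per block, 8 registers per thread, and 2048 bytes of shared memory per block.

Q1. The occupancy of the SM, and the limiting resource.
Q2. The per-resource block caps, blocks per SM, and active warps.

Answer: occupancy 19/24, limited by warps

registers: 6 blocks
shared memory: 24 blocks
warps: 1 block
blocks: 32 blocks

Answer: 1 block, 19 active warps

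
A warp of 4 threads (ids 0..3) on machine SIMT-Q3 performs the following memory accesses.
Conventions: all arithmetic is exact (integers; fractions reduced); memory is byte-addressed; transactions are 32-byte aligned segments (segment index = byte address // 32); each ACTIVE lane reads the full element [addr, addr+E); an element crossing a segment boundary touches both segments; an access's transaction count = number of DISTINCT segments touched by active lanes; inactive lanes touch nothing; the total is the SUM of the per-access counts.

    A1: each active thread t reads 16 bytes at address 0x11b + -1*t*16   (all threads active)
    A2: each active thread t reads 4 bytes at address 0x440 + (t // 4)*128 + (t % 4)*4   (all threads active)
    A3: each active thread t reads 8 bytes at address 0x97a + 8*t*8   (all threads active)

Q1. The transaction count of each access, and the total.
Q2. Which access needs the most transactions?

A1: 3 transactions
A2: 1 transaction
A3: 8 transactions

Answer: 3,1,8; total 12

Answer: A3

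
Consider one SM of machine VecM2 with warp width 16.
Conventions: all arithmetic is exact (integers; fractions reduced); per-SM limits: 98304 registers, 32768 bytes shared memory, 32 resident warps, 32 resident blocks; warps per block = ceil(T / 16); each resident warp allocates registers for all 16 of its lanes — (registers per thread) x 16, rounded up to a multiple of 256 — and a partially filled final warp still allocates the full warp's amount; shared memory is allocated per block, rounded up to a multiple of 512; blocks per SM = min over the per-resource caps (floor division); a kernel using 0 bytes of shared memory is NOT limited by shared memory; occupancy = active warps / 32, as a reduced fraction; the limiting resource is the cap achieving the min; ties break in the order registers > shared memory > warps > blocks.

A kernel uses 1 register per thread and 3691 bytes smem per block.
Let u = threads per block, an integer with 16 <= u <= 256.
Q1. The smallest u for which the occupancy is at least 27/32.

Answer: u = 49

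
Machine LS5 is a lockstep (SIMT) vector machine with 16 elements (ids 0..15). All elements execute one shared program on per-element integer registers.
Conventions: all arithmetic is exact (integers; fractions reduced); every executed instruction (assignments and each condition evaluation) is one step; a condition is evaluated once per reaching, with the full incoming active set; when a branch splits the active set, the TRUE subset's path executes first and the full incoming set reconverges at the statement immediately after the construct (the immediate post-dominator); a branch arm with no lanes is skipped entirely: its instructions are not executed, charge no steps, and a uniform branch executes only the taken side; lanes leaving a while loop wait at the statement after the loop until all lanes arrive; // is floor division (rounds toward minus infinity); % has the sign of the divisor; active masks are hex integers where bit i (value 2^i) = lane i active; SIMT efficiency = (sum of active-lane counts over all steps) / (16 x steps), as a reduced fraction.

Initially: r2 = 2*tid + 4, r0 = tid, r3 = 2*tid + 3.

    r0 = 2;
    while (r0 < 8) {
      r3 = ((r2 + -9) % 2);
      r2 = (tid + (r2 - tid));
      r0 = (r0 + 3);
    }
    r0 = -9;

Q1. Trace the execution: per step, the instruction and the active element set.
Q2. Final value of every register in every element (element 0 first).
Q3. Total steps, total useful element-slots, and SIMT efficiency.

step 0: r0 <- 2                      0xffff
step 1: eval (r0 < 8)                0xffff
step 2: r3 <- ((r2 + -9) % 2)        0xffff
step 3: r2 <- (tid + (r2 - tid))     0xffff
step 4: r0 <- (r0 + 3)               0xffff
step 5: eval (r0 < 8)                0xffff
step 6: r3 <- ((r2 + -9) % 2)        0xffff
step 7: r2 <- (tid + (r2 - tid))     0xffff
step 8: r0 <- (r0 + 3)               0xffff
step 9: eval (r0 < 8)                0xffff
step 10: r0 <- -9                     0xffff

Answer: 11 steps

r2: 4,6,8,10,12,14,16,18,20,22,24,26,28,30,32,34
r0: -9,-9,-9,-9,-9,-9,-9,-9,-9,-9,-9,-9,-9,-9,-9,-9
r3: 1,1,1,1,1,1,1,1,1,1,1,1,1,1,1,1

steps = 11; useful = 176; efficiency = 176/176 = 1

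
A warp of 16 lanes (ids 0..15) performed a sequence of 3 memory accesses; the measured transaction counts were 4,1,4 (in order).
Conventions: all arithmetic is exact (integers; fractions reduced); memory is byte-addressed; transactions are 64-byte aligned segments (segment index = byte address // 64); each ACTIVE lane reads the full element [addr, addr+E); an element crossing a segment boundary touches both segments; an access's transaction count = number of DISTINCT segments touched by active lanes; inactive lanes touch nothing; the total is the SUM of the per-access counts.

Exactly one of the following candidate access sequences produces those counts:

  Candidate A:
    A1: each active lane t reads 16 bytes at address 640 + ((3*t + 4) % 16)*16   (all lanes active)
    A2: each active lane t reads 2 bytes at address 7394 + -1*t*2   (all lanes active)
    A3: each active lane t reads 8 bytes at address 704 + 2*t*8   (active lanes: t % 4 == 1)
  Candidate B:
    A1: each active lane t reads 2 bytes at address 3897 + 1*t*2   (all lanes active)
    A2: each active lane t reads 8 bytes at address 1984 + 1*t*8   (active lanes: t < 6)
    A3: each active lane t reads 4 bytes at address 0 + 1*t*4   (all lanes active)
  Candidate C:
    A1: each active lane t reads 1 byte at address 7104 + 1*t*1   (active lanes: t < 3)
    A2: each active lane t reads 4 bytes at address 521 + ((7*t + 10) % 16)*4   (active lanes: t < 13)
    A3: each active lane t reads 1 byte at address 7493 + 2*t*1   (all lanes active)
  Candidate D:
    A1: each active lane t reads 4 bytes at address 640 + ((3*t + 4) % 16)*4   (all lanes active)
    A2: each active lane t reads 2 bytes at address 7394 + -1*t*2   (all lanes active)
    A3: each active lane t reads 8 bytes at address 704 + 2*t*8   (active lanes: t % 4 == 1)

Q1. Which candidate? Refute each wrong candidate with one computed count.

B: A1 gives 2 transactions, not 4
C: A1 gives 1 transaction, not 4
D: A1 gives 1 transaction, not 4
A: all counts match (4,1,4)

Answer: A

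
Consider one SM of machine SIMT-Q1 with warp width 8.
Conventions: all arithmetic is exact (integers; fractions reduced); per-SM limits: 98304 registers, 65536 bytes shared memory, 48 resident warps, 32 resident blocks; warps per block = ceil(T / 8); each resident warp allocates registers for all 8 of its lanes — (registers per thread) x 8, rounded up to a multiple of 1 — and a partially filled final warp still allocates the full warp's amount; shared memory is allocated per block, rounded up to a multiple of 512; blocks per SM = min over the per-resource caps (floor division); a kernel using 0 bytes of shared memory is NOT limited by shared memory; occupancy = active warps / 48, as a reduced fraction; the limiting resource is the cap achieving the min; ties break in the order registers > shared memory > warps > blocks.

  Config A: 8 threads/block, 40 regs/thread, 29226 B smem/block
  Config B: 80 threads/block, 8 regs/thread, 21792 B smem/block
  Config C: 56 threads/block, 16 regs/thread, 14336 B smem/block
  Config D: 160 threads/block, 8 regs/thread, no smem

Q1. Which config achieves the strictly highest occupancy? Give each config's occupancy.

occupancies: A 1/24, B 5/12, C 7/12, D 5/6

Answer: D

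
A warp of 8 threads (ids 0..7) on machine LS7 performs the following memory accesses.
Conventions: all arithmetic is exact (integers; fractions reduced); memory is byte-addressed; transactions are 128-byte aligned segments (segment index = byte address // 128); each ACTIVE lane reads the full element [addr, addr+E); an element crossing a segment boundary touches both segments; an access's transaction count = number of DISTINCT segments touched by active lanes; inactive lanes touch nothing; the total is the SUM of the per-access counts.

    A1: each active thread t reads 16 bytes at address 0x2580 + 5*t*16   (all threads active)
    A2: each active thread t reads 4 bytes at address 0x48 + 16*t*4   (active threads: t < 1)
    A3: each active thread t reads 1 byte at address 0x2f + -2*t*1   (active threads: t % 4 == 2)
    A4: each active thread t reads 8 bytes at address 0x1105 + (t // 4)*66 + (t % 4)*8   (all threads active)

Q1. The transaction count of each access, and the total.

A1: 5 transactions
A2: 1 transaction
A3: 1 transaction
A4: 1 transaction

Answer: 5,1,1,1; total 8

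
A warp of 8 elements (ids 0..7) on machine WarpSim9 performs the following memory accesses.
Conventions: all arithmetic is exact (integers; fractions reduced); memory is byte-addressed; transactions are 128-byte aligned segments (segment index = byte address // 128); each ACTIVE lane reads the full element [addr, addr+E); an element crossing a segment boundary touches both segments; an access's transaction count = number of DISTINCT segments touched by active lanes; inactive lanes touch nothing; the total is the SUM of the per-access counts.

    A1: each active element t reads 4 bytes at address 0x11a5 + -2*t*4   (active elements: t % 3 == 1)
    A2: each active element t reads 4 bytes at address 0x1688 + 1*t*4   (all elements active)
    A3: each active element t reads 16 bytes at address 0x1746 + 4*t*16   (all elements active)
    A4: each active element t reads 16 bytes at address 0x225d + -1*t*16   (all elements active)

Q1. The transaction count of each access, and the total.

A1: 2 transactions
A2: 1 transaction
A3: 5 transactions
A4: 2 transactions

Answer: 2,1,5,2; total 10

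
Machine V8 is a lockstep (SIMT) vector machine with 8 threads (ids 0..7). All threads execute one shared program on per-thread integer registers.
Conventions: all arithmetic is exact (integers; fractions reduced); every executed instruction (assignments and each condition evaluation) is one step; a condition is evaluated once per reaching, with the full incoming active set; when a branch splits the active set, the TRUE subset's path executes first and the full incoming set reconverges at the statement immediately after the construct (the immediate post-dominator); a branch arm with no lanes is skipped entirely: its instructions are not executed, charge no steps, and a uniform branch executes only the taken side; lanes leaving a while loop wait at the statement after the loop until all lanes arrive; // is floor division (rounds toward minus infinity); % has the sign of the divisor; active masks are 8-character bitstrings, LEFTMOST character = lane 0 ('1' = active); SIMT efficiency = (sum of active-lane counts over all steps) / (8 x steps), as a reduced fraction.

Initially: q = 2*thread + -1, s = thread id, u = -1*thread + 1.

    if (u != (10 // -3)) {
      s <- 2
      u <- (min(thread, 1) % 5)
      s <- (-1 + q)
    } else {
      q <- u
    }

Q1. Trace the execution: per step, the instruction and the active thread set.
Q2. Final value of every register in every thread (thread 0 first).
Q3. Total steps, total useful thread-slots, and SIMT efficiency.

step 0: eval (u != (10 // -3))       11111111
step 1: s <- 2                       11111011
step 2: u <- (min(thread, 1) % 5)    11111011
step 3: s <- (-1 + q)                11111011
step 4: q <- u                       00000100

Answer: 5 steps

q: -1,1,3,5,7,-4,11,13
s: -2,0,2,4,6,5,10,12
u: 0,1,1,1,1,-4,1,1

steps = 5; useful = 30; efficiency = 30/40 = 3/4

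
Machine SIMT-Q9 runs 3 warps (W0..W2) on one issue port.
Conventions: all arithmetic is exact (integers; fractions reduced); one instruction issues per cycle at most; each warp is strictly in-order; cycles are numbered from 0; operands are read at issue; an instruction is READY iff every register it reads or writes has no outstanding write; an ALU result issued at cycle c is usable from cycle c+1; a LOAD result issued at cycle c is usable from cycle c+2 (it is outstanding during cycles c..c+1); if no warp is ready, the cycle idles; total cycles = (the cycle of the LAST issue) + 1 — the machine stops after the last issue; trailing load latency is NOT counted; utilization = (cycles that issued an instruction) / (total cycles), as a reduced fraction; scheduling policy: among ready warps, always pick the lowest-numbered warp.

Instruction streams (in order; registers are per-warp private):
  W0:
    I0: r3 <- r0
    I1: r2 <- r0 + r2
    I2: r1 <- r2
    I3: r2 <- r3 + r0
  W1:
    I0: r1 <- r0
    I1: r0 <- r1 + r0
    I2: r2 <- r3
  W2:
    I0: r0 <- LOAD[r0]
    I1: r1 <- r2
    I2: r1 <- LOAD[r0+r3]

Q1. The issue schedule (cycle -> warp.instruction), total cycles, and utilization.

cycle 0: W0.I0
cycle 1: W0.I1
cycle 2: W0.I2
cycle 3: W0.I3
cycle 4: W1.I0
cycle 5: W1.I1
cycle 6: W1.I2
cycle 7: W2.I0
cycle 8: W2.I1
cycle 9: W2.I2

Answer: 10 cycles, utilization 1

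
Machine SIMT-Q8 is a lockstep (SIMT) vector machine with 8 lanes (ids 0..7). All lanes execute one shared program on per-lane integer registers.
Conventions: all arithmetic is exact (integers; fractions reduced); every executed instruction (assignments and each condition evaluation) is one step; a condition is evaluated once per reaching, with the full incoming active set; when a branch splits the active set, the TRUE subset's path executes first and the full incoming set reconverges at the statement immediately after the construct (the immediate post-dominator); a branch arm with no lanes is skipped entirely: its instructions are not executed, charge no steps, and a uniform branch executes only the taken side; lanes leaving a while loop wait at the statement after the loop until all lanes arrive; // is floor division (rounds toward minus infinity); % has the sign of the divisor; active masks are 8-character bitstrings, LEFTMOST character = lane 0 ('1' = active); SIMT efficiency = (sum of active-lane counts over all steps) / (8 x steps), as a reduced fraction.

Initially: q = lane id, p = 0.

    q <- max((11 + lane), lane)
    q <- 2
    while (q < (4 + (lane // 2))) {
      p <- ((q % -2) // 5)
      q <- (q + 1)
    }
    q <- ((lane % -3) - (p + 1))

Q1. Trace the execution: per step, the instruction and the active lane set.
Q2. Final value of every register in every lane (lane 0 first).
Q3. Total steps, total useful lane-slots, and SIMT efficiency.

step 0: q <- max((11 + lane), lane)  11111111
step 1: q <- 2                       11111111
step 2: eval (q < (4 + (lane // 2))) 11111111
step 3: p <- ((q % -2) // 5)         11111111
step 4: q <- (q + 1)                 11111111
step 5: eval (q < (4 + (lane // 2))) 11111111
step 6: p <- ((q % -2) // 5)         11111111
step 7: q <- (q + 1)                 11111111
step 8: eval (q < (4 + (lane // 2))) 11111111
step 9: p <- ((q % -2) // 5)         00111111
step 10: q <- (q + 1)                 00111111
step 11: eval (q < (4 + (lane // 2))) 00111111
step 12: p <- ((q % -2) // 5)         00001111
step 13: q <- (q + 1)                 00001111
step 14: eval (q < (4 + (lane // 2))) 00001111
step 15: p <- ((q % -2) // 5)         00000011
step 16: q <- (q + 1)                 00000011
step 17: eval (q < (4 + (lane // 2))) 00000011
step 18: q <- ((lane % -3) - (p + 1)) 11111111

Answer: 19 steps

q: 0,-2,-2,-1,-2,-1,-1,-3
p: -1,-1,0,0,-1,-1,0,0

steps = 19; useful = 116; efficiency = 116/152 = 29/38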